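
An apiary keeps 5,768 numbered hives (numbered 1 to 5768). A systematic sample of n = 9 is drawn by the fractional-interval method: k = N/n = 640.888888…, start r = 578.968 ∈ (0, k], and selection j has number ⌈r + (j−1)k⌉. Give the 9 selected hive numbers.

579, 1220, 1861, 2502, 3143, 3784, 4425, 5066, 5707

j=1: r + 0k = 578.968 → ⌈·⌉ = 579
j=2: r + 1k = 1219.856888… → ⌈·⌉ = 1220
j=3: r + 2k = 1860.745777… → ⌈·⌉ = 1861
j=4: r + 3k = 2501.634666… → ⌈·⌉ = 2502
j=5: r + 4k = 3142.523555… → ⌈·⌉ = 3143
j=6: r + 5k = 3783.412444… → ⌈·⌉ = 3784
j=7: r + 6k = 4424.301333… → ⌈·⌉ = 4425
j=8: r + 7k = 5065.190222… → ⌈·⌉ = 5066
j=9: r + 8k = 5706.079111… → ⌈·⌉ = 5707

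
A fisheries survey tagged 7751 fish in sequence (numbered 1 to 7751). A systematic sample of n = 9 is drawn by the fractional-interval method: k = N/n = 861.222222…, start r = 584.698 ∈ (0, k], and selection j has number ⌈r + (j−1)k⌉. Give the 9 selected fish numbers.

j=1: r + 0k = 584.698 → ⌈·⌉ = 585
j=2: r + 1k = 1445.920222… → ⌈·⌉ = 1446
j=3: r + 2k = 2307.142444… → ⌈·⌉ = 2308
j=4: r + 3k = 3168.364666… → ⌈·⌉ = 3169
j=5: r + 4k = 4029.586888… → ⌈·⌉ = 4030
j=6: r + 5k = 4890.809111… → ⌈·⌉ = 4891
j=7: r + 6k = 5752.031333… → ⌈·⌉ = 5753
j=8: r + 7k = 6613.253555… → ⌈·⌉ = 6614
j=9: r + 8k = 7474.475777… → ⌈·⌉ = 7475

585, 1446, 2308, 3169, 4030, 4891, 5753, 6614, 7475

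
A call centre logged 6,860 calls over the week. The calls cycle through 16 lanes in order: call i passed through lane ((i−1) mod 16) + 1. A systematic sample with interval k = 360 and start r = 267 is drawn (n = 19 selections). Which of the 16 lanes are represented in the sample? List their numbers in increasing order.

3, 11

Consecutive selections differ by k = 360, so their lane numbers differ by 360 mod 16 = 8.
gcd(360, 16) = 8, so the sample visits 16/8 = 2 distinct residues mod 16.
Start 267 is lane 11; the lanes hit are 3, 11.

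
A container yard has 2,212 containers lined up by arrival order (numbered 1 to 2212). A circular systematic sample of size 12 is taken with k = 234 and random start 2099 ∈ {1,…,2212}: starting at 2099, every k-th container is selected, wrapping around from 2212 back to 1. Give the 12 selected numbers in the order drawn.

Selection 1: 2099
Selection 2: 2099 + 234 = 2333 → 2333 − 2212 = 121
Selection 3: 121 + 234 = 355
Selection 4: 355 + 234 = 589
Selection 5: 589 + 234 = 823
Selection 6: 823 + 234 = 1057
Selection 7: 1057 + 234 = 1291
Selection 8: 1291 + 234 = 1525
Selection 9: 1525 + 234 = 1759
Selection 10: 1759 + 234 = 1993
Selection 11: 1993 + 234 = 2227 → 2227 − 2212 = 15
Selection 12: 15 + 234 = 249

2099, 121, 355, 589, 823, 1057, 1291, 1525, 1759, 1993, 15, 249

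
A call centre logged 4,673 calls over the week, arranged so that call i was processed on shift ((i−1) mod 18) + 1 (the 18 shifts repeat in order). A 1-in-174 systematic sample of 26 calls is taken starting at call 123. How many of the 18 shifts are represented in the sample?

Consecutive selections differ by k = 174, so their shift numbers differ by 174 mod 18 = 12.
gcd(174, 18) = 6, so the sample visits 18/6 = 3 distinct residues mod 18.
Start 123 is shift 15; the shifts hit are 3, 9, 15.

3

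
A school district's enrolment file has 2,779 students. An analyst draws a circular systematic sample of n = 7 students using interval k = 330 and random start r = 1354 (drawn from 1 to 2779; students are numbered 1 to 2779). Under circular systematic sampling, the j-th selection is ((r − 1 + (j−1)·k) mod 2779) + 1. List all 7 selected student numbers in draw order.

Selection 1: 1354
Selection 2: 1354 + 330 = 1684
Selection 3: 1684 + 330 = 2014
Selection 4: 2014 + 330 = 2344
Selection 5: 2344 + 330 = 2674
Selection 6: 2674 + 330 = 3004 → 3004 − 2779 = 225
Selection 7: 225 + 330 = 555

1354, 1684, 2014, 2344, 2674, 225, 555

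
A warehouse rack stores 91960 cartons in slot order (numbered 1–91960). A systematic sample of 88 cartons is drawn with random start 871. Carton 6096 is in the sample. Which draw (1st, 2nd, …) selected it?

k = 91960/88 = 1045
position = (6096 − 871)/1045 + 1 = 5225/1045 + 1 = 5 + 1 = 6

6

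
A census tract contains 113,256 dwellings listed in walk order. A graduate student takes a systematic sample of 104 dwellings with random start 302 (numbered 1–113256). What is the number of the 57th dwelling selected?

k = 113256/104 = 1089
57th selection = r + (57−1)·k = 302 + 56×1089 = 302 + 60984 = 61286

61286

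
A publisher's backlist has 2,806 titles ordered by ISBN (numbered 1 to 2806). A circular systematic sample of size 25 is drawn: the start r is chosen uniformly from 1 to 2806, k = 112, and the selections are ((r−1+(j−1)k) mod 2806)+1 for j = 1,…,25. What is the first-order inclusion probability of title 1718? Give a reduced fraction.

For each position j, as r ranges over 1…2806 the j-th selection hits every title exactly once, so title 1718 is selected for exactly 25 of the 2806 starts.
Inclusion probability = 25/2806.

25/2806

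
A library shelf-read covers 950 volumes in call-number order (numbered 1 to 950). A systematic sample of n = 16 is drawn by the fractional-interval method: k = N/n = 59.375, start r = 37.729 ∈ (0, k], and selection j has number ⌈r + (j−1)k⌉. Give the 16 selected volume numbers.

38, 98, 157, 216, 276, 335, 394, 454, 513, 573, 632, 691, 751, 810, 869, 929

j=1: r + 0k = 37.729 → ⌈·⌉ = 38
j=2: r + 1k = 97.104 → ⌈·⌉ = 98
j=3: r + 2k = 156.479 → ⌈·⌉ = 157
j=4: r + 3k = 215.854 → ⌈·⌉ = 216
j=5: r + 4k = 275.229 → ⌈·⌉ = 276
j=6: r + 5k = 334.604 → ⌈·⌉ = 335
j=7: r + 6k = 393.979 → ⌈·⌉ = 394
j=8: r + 7k = 453.354 → ⌈·⌉ = 454
j=9: r + 8k = 512.729 → ⌈·⌉ = 513
j=10: r + 9k = 572.104 → ⌈·⌉ = 573
j=11: r + 10k = 631.479 → ⌈·⌉ = 632
j=12: r + 11k = 690.854 → ⌈·⌉ = 691
j=13: r + 12k = 750.229 → ⌈·⌉ = 751
j=14: r + 13k = 809.604 → ⌈·⌉ = 810
j=15: r + 14k = 868.979 → ⌈·⌉ = 869
j=16: r + 15k = 928.354 → ⌈·⌉ = 929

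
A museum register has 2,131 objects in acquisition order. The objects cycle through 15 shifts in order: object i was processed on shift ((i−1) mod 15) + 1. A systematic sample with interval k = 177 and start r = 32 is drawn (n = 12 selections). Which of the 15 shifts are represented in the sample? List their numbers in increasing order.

Consecutive selections differ by k = 177, so their shift numbers differ by 177 mod 15 = 12.
gcd(177, 15) = 3, so the sample visits 15/3 = 5 distinct residues mod 15.
Start 32 is shift 2; the shifts hit are 2, 5, 8, 11, 14.

2, 5, 8, 11, 14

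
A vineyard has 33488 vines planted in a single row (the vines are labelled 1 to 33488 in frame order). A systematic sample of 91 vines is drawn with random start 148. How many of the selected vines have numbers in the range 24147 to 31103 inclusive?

19

k = 33488/91 = 368
First selection ≥ 24147: 148 + ⌈(24147−148)/368⌉·368 = 148 + 66×368 = 24436
Last selection ≤ 31103: 148 + ⌊(31103−148)/368⌋·368 = 148 + 84×368 = 31060
Count = 84 − 66 + 1 = 19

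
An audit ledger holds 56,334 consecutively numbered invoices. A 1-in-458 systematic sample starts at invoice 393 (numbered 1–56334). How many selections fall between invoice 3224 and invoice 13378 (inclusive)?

k = 458
First selection ≥ 3224: 393 + ⌈(3224−393)/458⌉·458 = 393 + 7×458 = 3599
Last selection ≤ 13378: 393 + ⌊(13378−393)/458⌋·458 = 393 + 28×458 = 13217
Count = 28 − 7 + 1 = 22

22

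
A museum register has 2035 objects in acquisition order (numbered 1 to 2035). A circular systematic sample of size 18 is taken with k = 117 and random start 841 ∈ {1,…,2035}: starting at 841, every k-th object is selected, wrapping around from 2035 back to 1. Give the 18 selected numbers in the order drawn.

Selection 1: 841
Selection 2: 841 + 117 = 958
Selection 3: 958 + 117 = 1075
Selection 4: 1075 + 117 = 1192
Selection 5: 1192 + 117 = 1309
Selection 6: 1309 + 117 = 1426
Selection 7: 1426 + 117 = 1543
Selection 8: 1543 + 117 = 1660
Selection 9: 1660 + 117 = 1777
Selection 10: 1777 + 117 = 1894
Selection 11: 1894 + 117 = 2011
Selection 12: 2011 + 117 = 2128 → 2128 − 2035 = 93
Selection 13: 93 + 117 = 210
Selection 14: 210 + 117 = 327
Selection 15: 327 + 117 = 444
Selection 16: 444 + 117 = 561
Selection 17: 561 + 117 = 678
Selection 18: 678 + 117 = 795

841, 958, 1075, 1192, 1309, 1426, 1543, 1660, 1777, 1894, 2011, 93, 210, 327, 444, 561, 678, 795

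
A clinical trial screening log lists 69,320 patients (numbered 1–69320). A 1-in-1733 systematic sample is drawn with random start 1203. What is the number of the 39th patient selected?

k = 1733
39th selection = r + (39−1)·k = 1203 + 38×1733 = 1203 + 65854 = 67057

67057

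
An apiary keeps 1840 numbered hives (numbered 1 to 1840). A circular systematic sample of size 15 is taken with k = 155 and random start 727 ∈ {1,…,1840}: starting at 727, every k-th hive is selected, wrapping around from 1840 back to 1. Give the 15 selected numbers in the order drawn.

Selection 1: 727
Selection 2: 727 + 155 = 882
Selection 3: 882 + 155 = 1037
Selection 4: 1037 + 155 = 1192
Selection 5: 1192 + 155 = 1347
Selection 6: 1347 + 155 = 1502
Selection 7: 1502 + 155 = 1657
Selection 8: 1657 + 155 = 1812
Selection 9: 1812 + 155 = 1967 → 1967 − 1840 = 127
Selection 10: 127 + 155 = 282
Selection 11: 282 + 155 = 437
Selection 12: 437 + 155 = 592
Selection 13: 592 + 155 = 747
Selection 14: 747 + 155 = 902
Selection 15: 902 + 155 = 1057

727, 882, 1037, 1192, 1347, 1502, 1657, 1812, 127, 282, 437, 592, 747, 902, 1057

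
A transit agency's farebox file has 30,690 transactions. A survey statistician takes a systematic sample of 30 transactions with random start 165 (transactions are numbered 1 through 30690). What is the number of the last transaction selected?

29832

k = 30690/30 = 1023
30th selection = r + (30−1)·k = 165 + 29×1023 = 165 + 29667 = 29832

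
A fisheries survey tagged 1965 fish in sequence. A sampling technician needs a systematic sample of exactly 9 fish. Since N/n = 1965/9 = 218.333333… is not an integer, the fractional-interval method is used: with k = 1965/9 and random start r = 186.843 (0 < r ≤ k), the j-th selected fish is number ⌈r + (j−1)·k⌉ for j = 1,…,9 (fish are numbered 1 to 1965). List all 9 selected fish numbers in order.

j=1: r + 0k = 186.843 → ⌈·⌉ = 187
j=2: r + 1k = 405.176333… → ⌈·⌉ = 406
j=3: r + 2k = 623.509666… → ⌈·⌉ = 624
j=4: r + 3k = 841.843 → ⌈·⌉ = 842
j=5: r + 4k = 1060.176333… → ⌈·⌉ = 1061
j=6: r + 5k = 1278.509666… → ⌈·⌉ = 1279
j=7: r + 6k = 1496.843 → ⌈·⌉ = 1497
j=8: r + 7k = 1715.176333… → ⌈·⌉ = 1716
j=9: r + 8k = 1933.509666… → ⌈·⌉ = 1934

187, 406, 624, 842, 1061, 1279, 1497, 1716, 1934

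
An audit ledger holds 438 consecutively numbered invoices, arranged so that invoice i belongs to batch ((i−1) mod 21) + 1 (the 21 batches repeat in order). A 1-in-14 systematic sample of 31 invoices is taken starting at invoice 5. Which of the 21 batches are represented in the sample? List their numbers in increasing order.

5, 12, 19

Consecutive selections differ by k = 14, so their batch numbers differ by 14 mod 21 = 14.
gcd(14, 21) = 7, so the sample visits 21/7 = 3 distinct residues mod 21.
Start 5 is batch 5; the batches hit are 5, 12, 19.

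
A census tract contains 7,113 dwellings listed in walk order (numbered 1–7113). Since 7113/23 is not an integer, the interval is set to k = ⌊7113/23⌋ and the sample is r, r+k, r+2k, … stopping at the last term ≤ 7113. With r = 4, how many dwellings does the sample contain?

k = ⌊7113/23⌋ = 309
Achieved size = ⌊(7113 − 4)/309⌋ + 1 = ⌊7109/309⌋ + 1 = 23 + 1 = 24
(last selection: 4 + 23×309 = 7111 ≤ 7113; next would be 7420 > 7113)

24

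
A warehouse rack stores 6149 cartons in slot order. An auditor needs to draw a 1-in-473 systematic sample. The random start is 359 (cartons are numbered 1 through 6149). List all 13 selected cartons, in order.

carton 1: 359
carton 2: 359 + 473 = 832
carton 3: 832 + 473 = 1305
carton 4: 1305 + 473 = 1778
carton 5: 1778 + 473 = 2251
carton 6: 2251 + 473 = 2724
carton 7: 2724 + 473 = 3197
carton 8: 3197 + 473 = 3670
carton 9: 3670 + 473 = 4143
carton 10: 4143 + 473 = 4616
carton 11: 4616 + 473 = 5089
carton 12: 5089 + 473 = 5562
carton 13: 5562 + 473 = 6035

359, 832, 1305, 1778, 2251, 2724, 3197, 3670, 4143, 4616, 5089, 5562, 6035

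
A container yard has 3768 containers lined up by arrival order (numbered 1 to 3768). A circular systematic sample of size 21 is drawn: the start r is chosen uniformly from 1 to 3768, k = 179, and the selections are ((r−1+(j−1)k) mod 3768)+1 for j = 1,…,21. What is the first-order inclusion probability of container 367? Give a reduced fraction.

For each position j, as r ranges over 1…3768 the j-th selection hits every container exactly once, so container 367 is selected for exactly 21 of the 3768 starts.
Inclusion probability = 21/3768 = 7/1256.

7/1256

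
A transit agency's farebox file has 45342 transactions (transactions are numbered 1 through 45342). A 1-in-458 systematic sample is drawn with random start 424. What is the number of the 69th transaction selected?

k = 458
69th selection = r + (69−1)·k = 424 + 68×458 = 424 + 31144 = 31568

31568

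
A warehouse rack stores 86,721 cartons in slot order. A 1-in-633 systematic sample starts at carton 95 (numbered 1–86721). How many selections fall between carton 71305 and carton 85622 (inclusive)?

23

k = 633
First selection ≥ 71305: 95 + ⌈(71305−95)/633⌉·633 = 95 + 113×633 = 71624
Last selection ≤ 85622: 95 + ⌊(85622−95)/633⌋·633 = 95 + 135×633 = 85550
Count = 135 − 113 + 1 = 23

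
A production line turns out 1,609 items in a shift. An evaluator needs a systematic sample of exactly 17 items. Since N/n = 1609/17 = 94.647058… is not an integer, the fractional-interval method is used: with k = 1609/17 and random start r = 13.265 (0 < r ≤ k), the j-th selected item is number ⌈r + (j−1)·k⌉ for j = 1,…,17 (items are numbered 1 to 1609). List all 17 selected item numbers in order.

j=1: r + 0k = 13.265 → ⌈·⌉ = 14
j=2: r + 1k = 107.912058… → ⌈·⌉ = 108
j=3: r + 2k = 202.559117… → ⌈·⌉ = 203
j=4: r + 3k = 297.206176… → ⌈·⌉ = 298
j=5: r + 4k = 391.853235… → ⌈·⌉ = 392
j=6: r + 5k = 486.500294… → ⌈·⌉ = 487
j=7: r + 6k = 581.147352… → ⌈·⌉ = 582
j=8: r + 7k = 675.794411… → ⌈·⌉ = 676
j=9: r + 8k = 770.441470… → ⌈·⌉ = 771
j=10: r + 9k = 865.088529… → ⌈·⌉ = 866
j=11: r + 10k = 959.735588… → ⌈·⌉ = 960
j=12: r + 11k = 1054.382647… → ⌈·⌉ = 1055
j=13: r + 12k = 1149.029705… → ⌈·⌉ = 1150
j=14: r + 13k = 1243.676764… → ⌈·⌉ = 1244
j=15: r + 14k = 1338.323823… → ⌈·⌉ = 1339
j=16: r + 15k = 1432.970882… → ⌈·⌉ = 1433
j=17: r + 16k = 1527.617941… → ⌈·⌉ = 1528

14, 108, 203, 298, 392, 487, 582, 676, 771, 866, 960, 1055, 1150, 1244, 1339, 1433, 1528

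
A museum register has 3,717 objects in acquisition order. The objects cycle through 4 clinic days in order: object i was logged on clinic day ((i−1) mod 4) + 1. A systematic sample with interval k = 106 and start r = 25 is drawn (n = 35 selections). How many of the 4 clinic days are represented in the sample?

2

Consecutive selections differ by k = 106, so their clinic day numbers differ by 106 mod 4 = 2.
gcd(106, 4) = 2, so the sample visits 4/2 = 2 distinct residues mod 4.
Start 25 is clinic day 1; the clinic days hit are 1, 3.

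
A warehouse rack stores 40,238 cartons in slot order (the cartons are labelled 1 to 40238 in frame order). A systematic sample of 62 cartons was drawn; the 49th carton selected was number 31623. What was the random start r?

k = 40238/62 = 649
r = 31623 − (49−1)×649 = 31623 − 31152 = 471

471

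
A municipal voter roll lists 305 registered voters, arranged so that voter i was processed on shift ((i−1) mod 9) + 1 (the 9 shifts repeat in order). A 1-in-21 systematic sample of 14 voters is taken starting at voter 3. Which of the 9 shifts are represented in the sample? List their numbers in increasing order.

3, 6, 9

Consecutive selections differ by k = 21, so their shift numbers differ by 21 mod 9 = 3.
gcd(21, 9) = 3, so the sample visits 9/3 = 3 distinct residues mod 9.
Start 3 is shift 3; the shifts hit are 3, 6, 9.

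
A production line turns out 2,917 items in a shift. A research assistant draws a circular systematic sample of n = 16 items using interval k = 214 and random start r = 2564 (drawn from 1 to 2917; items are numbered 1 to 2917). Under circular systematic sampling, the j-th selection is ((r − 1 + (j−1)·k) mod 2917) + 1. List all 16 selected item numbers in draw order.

Selection 1: 2564
Selection 2: 2564 + 214 = 2778
Selection 3: 2778 + 214 = 2992 → 2992 − 2917 = 75
Selection 4: 75 + 214 = 289
Selection 5: 289 + 214 = 503
Selection 6: 503 + 214 = 717
Selection 7: 717 + 214 = 931
Selection 8: 931 + 214 = 1145
Selection 9: 1145 + 214 = 1359
Selection 10: 1359 + 214 = 1573
Selection 11: 1573 + 214 = 1787
Selection 12: 1787 + 214 = 2001
Selection 13: 2001 + 214 = 2215
Selection 14: 2215 + 214 = 2429
Selection 15: 2429 + 214 = 2643
Selection 16: 2643 + 214 = 2857

2564, 2778, 75, 289, 503, 717, 931, 1145, 1359, 1573, 1787, 2001, 2215, 2429, 2643, 2857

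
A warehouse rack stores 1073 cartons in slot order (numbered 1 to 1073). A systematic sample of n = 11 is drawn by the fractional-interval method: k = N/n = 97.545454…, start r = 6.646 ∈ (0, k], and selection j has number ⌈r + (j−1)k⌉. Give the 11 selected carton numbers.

j=1: r + 0k = 6.646 → ⌈·⌉ = 7
j=2: r + 1k = 104.191454… → ⌈·⌉ = 105
j=3: r + 2k = 201.736909… → ⌈·⌉ = 202
j=4: r + 3k = 299.282363… → ⌈·⌉ = 300
j=5: r + 4k = 396.827818… → ⌈·⌉ = 397
j=6: r + 5k = 494.373272… → ⌈·⌉ = 495
j=7: r + 6k = 591.918727… → ⌈·⌉ = 592
j=8: r + 7k = 689.464181… → ⌈·⌉ = 690
j=9: r + 8k = 787.009636… → ⌈·⌉ = 788
j=10: r + 9k = 884.555090… → ⌈·⌉ = 885
j=11: r + 10k = 982.100545… → ⌈·⌉ = 983

7, 105, 202, 300, 397, 495, 592, 690, 788, 885, 983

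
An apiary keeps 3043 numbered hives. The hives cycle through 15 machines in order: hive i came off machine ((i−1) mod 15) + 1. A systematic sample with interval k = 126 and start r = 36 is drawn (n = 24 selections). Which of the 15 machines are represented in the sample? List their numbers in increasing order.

3, 6, 9, 12, 15

Consecutive selections differ by k = 126, so their machine numbers differ by 126 mod 15 = 6.
gcd(126, 15) = 3, so the sample visits 15/3 = 5 distinct residues mod 15.
Start 36 is machine 6; the machines hit are 3, 6, 9, 12, 15.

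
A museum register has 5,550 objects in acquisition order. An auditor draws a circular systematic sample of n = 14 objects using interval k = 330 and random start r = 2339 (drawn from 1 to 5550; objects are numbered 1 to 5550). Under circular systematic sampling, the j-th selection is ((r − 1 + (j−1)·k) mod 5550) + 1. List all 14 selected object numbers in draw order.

Selection 1: 2339
Selection 2: 2339 + 330 = 2669
Selection 3: 2669 + 330 = 2999
Selection 4: 2999 + 330 = 3329
Selection 5: 3329 + 330 = 3659
Selection 6: 3659 + 330 = 3989
Selection 7: 3989 + 330 = 4319
Selection 8: 4319 + 330 = 4649
Selection 9: 4649 + 330 = 4979
Selection 10: 4979 + 330 = 5309
Selection 11: 5309 + 330 = 5639 → 5639 − 5550 = 89
Selection 12: 89 + 330 = 419
Selection 13: 419 + 330 = 749
Selection 14: 749 + 330 = 1079

2339, 2669, 2999, 3329, 3659, 3989, 4319, 4649, 4979, 5309, 89, 419, 749, 1079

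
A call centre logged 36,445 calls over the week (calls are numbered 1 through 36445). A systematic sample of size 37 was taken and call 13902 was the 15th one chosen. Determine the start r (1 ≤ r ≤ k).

112

k = 36445/37 = 985
r = 13902 − (15−1)×985 = 13902 − 13790 = 112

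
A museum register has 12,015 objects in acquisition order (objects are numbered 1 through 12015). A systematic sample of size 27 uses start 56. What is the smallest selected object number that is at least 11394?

11626

k = 12015/27 = 445
Steps past start: ⌈(11394 − 56)/445⌉ = ⌈11338/445⌉ = 26
Selected object: 56 + 26×445 = 11626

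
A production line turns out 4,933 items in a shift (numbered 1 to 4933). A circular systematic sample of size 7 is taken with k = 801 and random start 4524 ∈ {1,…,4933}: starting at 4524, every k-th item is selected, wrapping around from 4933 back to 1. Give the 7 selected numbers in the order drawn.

4524, 392, 1193, 1994, 2795, 3596, 4397

Selection 1: 4524
Selection 2: 4524 + 801 = 5325 → 5325 − 4933 = 392
Selection 3: 392 + 801 = 1193
Selection 4: 1193 + 801 = 1994
Selection 5: 1994 + 801 = 2795
Selection 6: 2795 + 801 = 3596
Selection 7: 3596 + 801 = 4397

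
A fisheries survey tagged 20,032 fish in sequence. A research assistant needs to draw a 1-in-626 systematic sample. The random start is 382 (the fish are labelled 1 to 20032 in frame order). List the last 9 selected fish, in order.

24th selection = 382 + 23×626 = 14780
25th: 14780 + 626 = 15406
26th: 15406 + 626 = 16032
27th: 16032 + 626 = 16658
28th: 16658 + 626 = 17284
29th: 17284 + 626 = 17910
30th: 17910 + 626 = 18536
31st: 18536 + 626 = 19162
32nd: 19162 + 626 = 19788

14780, 15406, 16032, 16658, 17284, 17910, 18536, 19162, 19788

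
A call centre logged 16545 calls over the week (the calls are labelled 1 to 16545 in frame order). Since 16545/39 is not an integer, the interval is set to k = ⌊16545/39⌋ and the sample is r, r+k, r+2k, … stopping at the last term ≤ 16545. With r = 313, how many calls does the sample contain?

39

k = ⌊16545/39⌋ = 424
Achieved size = ⌊(16545 − 313)/424⌋ + 1 = ⌊16232/424⌋ + 1 = 38 + 1 = 39
(last selection: 313 + 38×424 = 16425 ≤ 16545; next would be 16849 > 16545)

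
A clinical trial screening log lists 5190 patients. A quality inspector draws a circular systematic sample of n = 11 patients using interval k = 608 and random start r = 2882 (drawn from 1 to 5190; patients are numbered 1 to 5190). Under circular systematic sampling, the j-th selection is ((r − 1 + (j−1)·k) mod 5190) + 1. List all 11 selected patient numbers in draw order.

2882, 3490, 4098, 4706, 124, 732, 1340, 1948, 2556, 3164, 3772

Selection 1: 2882
Selection 2: 2882 + 608 = 3490
Selection 3: 3490 + 608 = 4098
Selection 4: 4098 + 608 = 4706
Selection 5: 4706 + 608 = 5314 → 5314 − 5190 = 124
Selection 6: 124 + 608 = 732
Selection 7: 732 + 608 = 1340
Selection 8: 1340 + 608 = 1948
Selection 9: 1948 + 608 = 2556
Selection 10: 2556 + 608 = 3164
Selection 11: 3164 + 608 = 3772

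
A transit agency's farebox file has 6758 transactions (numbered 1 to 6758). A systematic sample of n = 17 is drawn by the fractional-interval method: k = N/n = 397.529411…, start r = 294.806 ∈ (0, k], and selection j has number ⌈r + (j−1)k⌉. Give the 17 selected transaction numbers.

j=1: r + 0k = 294.806 → ⌈·⌉ = 295
j=2: r + 1k = 692.335411… → ⌈·⌉ = 693
j=3: r + 2k = 1089.864823… → ⌈·⌉ = 1090
j=4: r + 3k = 1487.394235… → ⌈·⌉ = 1488
j=5: r + 4k = 1884.923647… → ⌈·⌉ = 1885
j=6: r + 5k = 2282.453058… → ⌈·⌉ = 2283
j=7: r + 6k = 2679.982470… → ⌈·⌉ = 2680
j=8: r + 7k = 3077.511882… → ⌈·⌉ = 3078
j=9: r + 8k = 3475.041294… → ⌈·⌉ = 3476
j=10: r + 9k = 3872.570705… → ⌈·⌉ = 3873
j=11: r + 10k = 4270.100117… → ⌈·⌉ = 4271
j=12: r + 11k = 4667.629529… → ⌈·⌉ = 4668
j=13: r + 12k = 5065.158941… → ⌈·⌉ = 5066
j=14: r + 13k = 5462.688352… → ⌈·⌉ = 5463
j=15: r + 14k = 5860.217764… → ⌈·⌉ = 5861
j=16: r + 15k = 6257.747176… → ⌈·⌉ = 6258
j=17: r + 16k = 6655.276588… → ⌈·⌉ = 6656

295, 693, 1090, 1488, 1885, 2283, 2680, 3078, 3476, 3873, 4271, 4668, 5066, 5463, 5861, 6258, 6656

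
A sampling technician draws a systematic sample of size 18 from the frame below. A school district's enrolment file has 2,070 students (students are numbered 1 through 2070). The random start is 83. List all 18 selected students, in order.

k = N/n = 2070/18 = 115
student 1: 83
student 2: 83 + 115 = 198
student 3: 198 + 115 = 313
student 4: 313 + 115 = 428
student 5: 428 + 115 = 543
student 6: 543 + 115 = 658
student 7: 658 + 115 = 773
student 8: 773 + 115 = 888
student 9: 888 + 115 = 1003
student 10: 1003 + 115 = 1118
student 11: 1118 + 115 = 1233
student 12: 1233 + 115 = 1348
student 13: 1348 + 115 = 1463
student 14: 1463 + 115 = 1578
student 15: 1578 + 115 = 1693
student 16: 1693 + 115 = 1808
student 17: 1808 + 115 = 1923
student 18: 1923 + 115 = 2038

83, 198, 313, 428, 543, 658, 773, 888, 1003, 1118, 1233, 1348, 1463, 1578, 1693, 1808, 1923, 2038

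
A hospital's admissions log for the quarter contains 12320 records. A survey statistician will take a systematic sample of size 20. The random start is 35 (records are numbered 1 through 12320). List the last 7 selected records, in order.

k = N/n = 12320/20 = 616
14th selection = 35 + 13×616 = 8043
15th: 8043 + 616 = 8659
16th: 8659 + 616 = 9275
17th: 9275 + 616 = 9891
18th: 9891 + 616 = 10507
19th: 10507 + 616 = 11123
20th: 11123 + 616 = 11739

8043, 8659, 9275, 9891, 10507, 11123, 11739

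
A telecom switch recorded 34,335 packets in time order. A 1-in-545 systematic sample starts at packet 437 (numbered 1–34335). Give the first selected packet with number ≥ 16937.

17332

k = 545
Steps past start: ⌈(16937 − 437)/545⌉ = ⌈16500/545⌉ = 31
Selected packet: 437 + 31×545 = 17332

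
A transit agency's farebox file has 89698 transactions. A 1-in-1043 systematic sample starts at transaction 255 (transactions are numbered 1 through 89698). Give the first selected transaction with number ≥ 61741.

61792

k = 1043
Steps past start: ⌈(61741 − 255)/1043⌉ = ⌈61486/1043⌉ = 59
Selected transaction: 255 + 59×1043 = 61792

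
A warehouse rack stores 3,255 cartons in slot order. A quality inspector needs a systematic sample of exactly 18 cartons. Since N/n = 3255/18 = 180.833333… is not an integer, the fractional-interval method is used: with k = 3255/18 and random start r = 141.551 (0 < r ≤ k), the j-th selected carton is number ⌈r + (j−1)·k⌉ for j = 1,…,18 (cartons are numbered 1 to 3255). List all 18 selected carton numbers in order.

j=1: r + 0k = 141.551 → ⌈·⌉ = 142
j=2: r + 1k = 322.384333… → ⌈·⌉ = 323
j=3: r + 2k = 503.217666… → ⌈·⌉ = 504
j=4: r + 3k = 684.051 → ⌈·⌉ = 685
j=5: r + 4k = 864.884333… → ⌈·⌉ = 865
j=6: r + 5k = 1045.717666… → ⌈·⌉ = 1046
j=7: r + 6k = 1226.551 → ⌈·⌉ = 1227
j=8: r + 7k = 1407.384333… → ⌈·⌉ = 1408
j=9: r + 8k = 1588.217666… → ⌈·⌉ = 1589
j=10: r + 9k = 1769.051 → ⌈·⌉ = 1770
j=11: r + 10k = 1949.884333… → ⌈·⌉ = 1950
j=12: r + 11k = 2130.717666… → ⌈·⌉ = 2131
j=13: r + 12k = 2311.551 → ⌈·⌉ = 2312
j=14: r + 13k = 2492.384333… → ⌈·⌉ = 2493
j=15: r + 14k = 2673.217666… → ⌈·⌉ = 2674
j=16: r + 15k = 2854.051 → ⌈·⌉ = 2855
j=17: r + 16k = 3034.884333… → ⌈·⌉ = 3035
j=18: r + 17k = 3215.717666… → ⌈·⌉ = 3216

142, 323, 504, 685, 865, 1046, 1227, 1408, 1589, 1770, 1950, 2131, 2312, 2493, 2674, 2855, 3035, 3216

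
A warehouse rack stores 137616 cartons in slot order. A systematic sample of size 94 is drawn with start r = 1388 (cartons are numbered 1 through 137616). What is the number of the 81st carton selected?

118508

k = 137616/94 = 1464
81st selection = r + (81−1)·k = 1388 + 80×1464 = 1388 + 117120 = 118508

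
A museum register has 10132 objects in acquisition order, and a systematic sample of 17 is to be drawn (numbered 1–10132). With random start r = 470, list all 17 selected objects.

470, 1066, 1662, 2258, 2854, 3450, 4046, 4642, 5238, 5834, 6430, 7026, 7622, 8218, 8814, 9410, 10006

k = N/n = 10132/17 = 596
object 1: 470
object 2: 470 + 596 = 1066
object 3: 1066 + 596 = 1662
object 4: 1662 + 596 = 2258
object 5: 2258 + 596 = 2854
object 6: 2854 + 596 = 3450
object 7: 3450 + 596 = 4046
object 8: 4046 + 596 = 4642
object 9: 4642 + 596 = 5238
object 10: 5238 + 596 = 5834
object 11: 5834 + 596 = 6430
object 12: 6430 + 596 = 7026
object 13: 7026 + 596 = 7622
object 14: 7622 + 596 = 8218
object 15: 8218 + 596 = 8814
object 16: 8814 + 596 = 9410
object 17: 9410 + 596 = 10006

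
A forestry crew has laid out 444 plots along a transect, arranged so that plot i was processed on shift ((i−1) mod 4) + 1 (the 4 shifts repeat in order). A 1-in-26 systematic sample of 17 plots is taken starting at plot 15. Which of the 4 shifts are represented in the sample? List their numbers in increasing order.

Consecutive selections differ by k = 26, so their shift numbers differ by 26 mod 4 = 2.
gcd(26, 4) = 2, so the sample visits 4/2 = 2 distinct residues mod 4.
Start 15 is shift 3; the shifts hit are 1, 3.

1, 3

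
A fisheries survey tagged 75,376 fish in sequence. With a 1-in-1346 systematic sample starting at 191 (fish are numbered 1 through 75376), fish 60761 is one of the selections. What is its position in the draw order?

46

k = 1346
position = (60761 − 191)/1346 + 1 = 60570/1346 + 1 = 45 + 1 = 46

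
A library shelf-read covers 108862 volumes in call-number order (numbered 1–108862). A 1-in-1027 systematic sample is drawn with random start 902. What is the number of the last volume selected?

k = 1027
106th selection = r + (106−1)·k = 902 + 105×1027 = 902 + 107835 = 108737

108737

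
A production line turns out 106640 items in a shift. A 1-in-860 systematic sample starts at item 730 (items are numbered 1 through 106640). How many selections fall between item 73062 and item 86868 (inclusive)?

16

k = 860
First selection ≥ 73062: 730 + ⌈(73062−730)/860⌉·860 = 730 + 85×860 = 73830
Last selection ≤ 86868: 730 + ⌊(86868−730)/860⌋·860 = 730 + 100×860 = 86730
Count = 100 − 85 + 1 = 16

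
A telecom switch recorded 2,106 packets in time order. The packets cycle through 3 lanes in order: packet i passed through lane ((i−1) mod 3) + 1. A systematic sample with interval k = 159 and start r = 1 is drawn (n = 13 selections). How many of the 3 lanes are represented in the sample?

1

Consecutive selections differ by k = 159, so their lane numbers differ by 159 mod 3 = 0.
gcd(159, 3) = 3, so the sample visits 3/3 = 1 distinct residues mod 3.
Start 1 is lane 1; the lanes hit are 1.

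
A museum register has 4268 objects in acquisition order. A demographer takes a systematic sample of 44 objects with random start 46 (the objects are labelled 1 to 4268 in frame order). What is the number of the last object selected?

k = 4268/44 = 97
44th selection = r + (44−1)·k = 46 + 43×97 = 46 + 4171 = 4217

4217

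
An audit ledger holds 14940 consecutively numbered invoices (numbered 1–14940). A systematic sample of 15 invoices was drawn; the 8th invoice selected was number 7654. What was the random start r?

k = 14940/15 = 996
r = 7654 − (8−1)×996 = 7654 − 6972 = 682

682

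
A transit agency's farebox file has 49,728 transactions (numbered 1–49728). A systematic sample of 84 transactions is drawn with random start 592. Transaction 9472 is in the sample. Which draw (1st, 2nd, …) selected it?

16

k = 49728/84 = 592
position = (9472 − 592)/592 + 1 = 8880/592 + 1 = 15 + 1 = 16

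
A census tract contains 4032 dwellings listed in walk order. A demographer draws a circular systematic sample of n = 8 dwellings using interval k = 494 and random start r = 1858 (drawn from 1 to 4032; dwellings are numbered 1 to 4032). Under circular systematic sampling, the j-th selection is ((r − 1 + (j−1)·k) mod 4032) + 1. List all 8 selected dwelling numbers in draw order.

Selection 1: 1858
Selection 2: 1858 + 494 = 2352
Selection 3: 2352 + 494 = 2846
Selection 4: 2846 + 494 = 3340
Selection 5: 3340 + 494 = 3834
Selection 6: 3834 + 494 = 4328 → 4328 − 4032 = 296
Selection 7: 296 + 494 = 790
Selection 8: 790 + 494 = 1284

1858, 2352, 2846, 3340, 3834, 296, 790, 1284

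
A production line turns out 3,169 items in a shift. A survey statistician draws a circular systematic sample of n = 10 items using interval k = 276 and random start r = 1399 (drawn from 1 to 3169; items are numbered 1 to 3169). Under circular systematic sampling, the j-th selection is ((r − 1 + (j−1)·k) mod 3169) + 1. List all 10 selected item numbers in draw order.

Selection 1: 1399
Selection 2: 1399 + 276 = 1675
Selection 3: 1675 + 276 = 1951
Selection 4: 1951 + 276 = 2227
Selection 5: 2227 + 276 = 2503
Selection 6: 2503 + 276 = 2779
Selection 7: 2779 + 276 = 3055
Selection 8: 3055 + 276 = 3331 → 3331 − 3169 = 162
Selection 9: 162 + 276 = 438
Selection 10: 438 + 276 = 714

1399, 1675, 1951, 2227, 2503, 2779, 3055, 162, 438, 714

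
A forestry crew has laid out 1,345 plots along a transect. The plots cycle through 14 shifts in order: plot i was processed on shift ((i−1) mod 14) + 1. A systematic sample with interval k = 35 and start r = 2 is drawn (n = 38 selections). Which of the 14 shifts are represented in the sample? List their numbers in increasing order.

2, 9

Consecutive selections differ by k = 35, so their shift numbers differ by 35 mod 14 = 7.
gcd(35, 14) = 7, so the sample visits 14/7 = 2 distinct residues mod 14.
Start 2 is shift 2; the shifts hit are 2, 9.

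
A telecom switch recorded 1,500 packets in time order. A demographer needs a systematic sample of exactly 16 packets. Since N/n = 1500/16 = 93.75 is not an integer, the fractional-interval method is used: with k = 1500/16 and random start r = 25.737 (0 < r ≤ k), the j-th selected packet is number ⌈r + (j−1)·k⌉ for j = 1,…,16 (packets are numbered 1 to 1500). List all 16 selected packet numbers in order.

j=1: r + 0k = 25.737 → ⌈·⌉ = 26
j=2: r + 1k = 119.487 → ⌈·⌉ = 120
j=3: r + 2k = 213.237 → ⌈·⌉ = 214
j=4: r + 3k = 306.987 → ⌈·⌉ = 307
j=5: r + 4k = 400.737 → ⌈·⌉ = 401
j=6: r + 5k = 494.487 → ⌈·⌉ = 495
j=7: r + 6k = 588.237 → ⌈·⌉ = 589
j=8: r + 7k = 681.987 → ⌈·⌉ = 682
j=9: r + 8k = 775.737 → ⌈·⌉ = 776
j=10: r + 9k = 869.487 → ⌈·⌉ = 870
j=11: r + 10k = 963.237 → ⌈·⌉ = 964
j=12: r + 11k = 1056.987 → ⌈·⌉ = 1057
j=13: r + 12k = 1150.737 → ⌈·⌉ = 1151
j=14: r + 13k = 1244.487 → ⌈·⌉ = 1245
j=15: r + 14k = 1338.237 → ⌈·⌉ = 1339
j=16: r + 15k = 1431.987 → ⌈·⌉ = 1432

26, 120, 214, 307, 401, 495, 589, 682, 776, 870, 964, 1057, 1151, 1245, 1339, 1432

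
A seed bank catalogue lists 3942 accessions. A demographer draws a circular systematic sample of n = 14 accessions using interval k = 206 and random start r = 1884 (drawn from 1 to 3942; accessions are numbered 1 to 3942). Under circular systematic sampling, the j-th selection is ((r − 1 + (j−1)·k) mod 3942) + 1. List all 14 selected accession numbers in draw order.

1884, 2090, 2296, 2502, 2708, 2914, 3120, 3326, 3532, 3738, 2, 208, 414, 620

Selection 1: 1884
Selection 2: 1884 + 206 = 2090
Selection 3: 2090 + 206 = 2296
Selection 4: 2296 + 206 = 2502
Selection 5: 2502 + 206 = 2708
Selection 6: 2708 + 206 = 2914
Selection 7: 2914 + 206 = 3120
Selection 8: 3120 + 206 = 3326
Selection 9: 3326 + 206 = 3532
Selection 10: 3532 + 206 = 3738
Selection 11: 3738 + 206 = 3944 → 3944 − 3942 = 2
Selection 12: 2 + 206 = 208
Selection 13: 208 + 206 = 414
Selection 14: 414 + 206 = 620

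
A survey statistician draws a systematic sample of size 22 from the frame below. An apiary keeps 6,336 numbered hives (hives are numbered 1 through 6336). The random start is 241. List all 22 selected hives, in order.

241, 529, 817, 1105, 1393, 1681, 1969, 2257, 2545, 2833, 3121, 3409, 3697, 3985, 4273, 4561, 4849, 5137, 5425, 5713, 6001, 6289

k = N/n = 6336/22 = 288
hive 1: 241
hive 2: 241 + 288 = 529
hive 3: 529 + 288 = 817
hive 4: 817 + 288 = 1105
hive 5: 1105 + 288 = 1393
hive 6: 1393 + 288 = 1681
hive 7: 1681 + 288 = 1969
hive 8: 1969 + 288 = 2257
hive 9: 2257 + 288 = 2545
hive 10: 2545 + 288 = 2833
hive 11: 2833 + 288 = 3121
hive 12: 3121 + 288 = 3409
hive 13: 3409 + 288 = 3697
hive 14: 3697 + 288 = 3985
hive 15: 3985 + 288 = 4273
hive 16: 4273 + 288 = 4561
hive 17: 4561 + 288 = 4849
hive 18: 4849 + 288 = 5137
hive 19: 5137 + 288 = 5425
hive 20: 5425 + 288 = 5713
hive 21: 5713 + 288 = 6001
hive 22: 6001 + 288 = 6289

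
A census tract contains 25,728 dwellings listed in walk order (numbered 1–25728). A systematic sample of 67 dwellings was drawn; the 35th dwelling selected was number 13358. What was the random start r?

k = 25728/67 = 384
r = 13358 − (35−1)×384 = 13358 − 13056 = 302

302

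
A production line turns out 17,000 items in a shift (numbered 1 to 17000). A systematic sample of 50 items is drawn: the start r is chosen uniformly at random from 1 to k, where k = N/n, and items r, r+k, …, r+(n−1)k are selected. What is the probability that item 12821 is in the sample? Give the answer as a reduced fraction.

k = 17000/50 = 340.
Item 12821 is selected iff r ≡ 12821 (mod 340); exactly one such r in {1,…,340}.
Inclusion probability = 1/340.

1/340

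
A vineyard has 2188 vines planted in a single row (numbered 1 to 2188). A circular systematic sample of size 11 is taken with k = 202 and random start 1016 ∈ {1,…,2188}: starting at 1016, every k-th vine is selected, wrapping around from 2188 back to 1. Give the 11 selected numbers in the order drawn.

1016, 1218, 1420, 1622, 1824, 2026, 40, 242, 444, 646, 848

Selection 1: 1016
Selection 2: 1016 + 202 = 1218
Selection 3: 1218 + 202 = 1420
Selection 4: 1420 + 202 = 1622
Selection 5: 1622 + 202 = 1824
Selection 6: 1824 + 202 = 2026
Selection 7: 2026 + 202 = 2228 → 2228 − 2188 = 40
Selection 8: 40 + 202 = 242
Selection 9: 242 + 202 = 444
Selection 10: 444 + 202 = 646
Selection 11: 646 + 202 = 848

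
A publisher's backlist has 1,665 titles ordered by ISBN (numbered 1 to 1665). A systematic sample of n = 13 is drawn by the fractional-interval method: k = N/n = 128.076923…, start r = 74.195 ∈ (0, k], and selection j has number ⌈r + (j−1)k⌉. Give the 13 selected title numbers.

j=1: r + 0k = 74.195 → ⌈·⌉ = 75
j=2: r + 1k = 202.271923… → ⌈·⌉ = 203
j=3: r + 2k = 330.348846… → ⌈·⌉ = 331
j=4: r + 3k = 458.425769… → ⌈·⌉ = 459
j=5: r + 4k = 586.502692… → ⌈·⌉ = 587
j=6: r + 5k = 714.579615… → ⌈·⌉ = 715
j=7: r + 6k = 842.656538… → ⌈·⌉ = 843
j=8: r + 7k = 970.733461… → ⌈·⌉ = 971
j=9: r + 8k = 1098.810384… → ⌈·⌉ = 1099
j=10: r + 9k = 1226.887307… → ⌈·⌉ = 1227
j=11: r + 10k = 1354.964230… → ⌈·⌉ = 1355
j=12: r + 11k = 1483.041153… → ⌈·⌉ = 1484
j=13: r + 12k = 1611.118076… → ⌈·⌉ = 1612

75, 203, 331, 459, 587, 715, 843, 971, 1099, 1227, 1355, 1484, 1612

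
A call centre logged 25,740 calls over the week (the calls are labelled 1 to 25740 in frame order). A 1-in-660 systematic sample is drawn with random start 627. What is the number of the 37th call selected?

k = 660
37th selection = r + (37−1)·k = 627 + 36×660 = 627 + 23760 = 24387

24387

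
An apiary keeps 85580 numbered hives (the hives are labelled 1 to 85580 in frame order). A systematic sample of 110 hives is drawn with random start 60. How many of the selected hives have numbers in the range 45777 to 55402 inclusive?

k = 85580/110 = 778
First selection ≥ 45777: 60 + ⌈(45777−60)/778⌉·778 = 60 + 59×778 = 45962
Last selection ≤ 55402: 60 + ⌊(55402−60)/778⌋·778 = 60 + 71×778 = 55298
Count = 71 − 59 + 1 = 13

13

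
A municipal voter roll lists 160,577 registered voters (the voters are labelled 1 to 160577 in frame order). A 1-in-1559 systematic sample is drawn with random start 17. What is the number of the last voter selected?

159035

k = 1559
103rd selection = r + (103−1)·k = 17 + 102×1559 = 17 + 159018 = 159035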